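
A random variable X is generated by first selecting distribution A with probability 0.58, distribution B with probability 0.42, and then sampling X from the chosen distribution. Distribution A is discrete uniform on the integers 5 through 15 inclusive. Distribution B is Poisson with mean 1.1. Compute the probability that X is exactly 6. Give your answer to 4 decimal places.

0.0531

Conditional on each component, P(X = 6): A: 0.0909091; B: 0.00081903.
By total probability, P(X = 6) = 0.58·0.0909091 + 0.42·0.00081903 = 0.0530713.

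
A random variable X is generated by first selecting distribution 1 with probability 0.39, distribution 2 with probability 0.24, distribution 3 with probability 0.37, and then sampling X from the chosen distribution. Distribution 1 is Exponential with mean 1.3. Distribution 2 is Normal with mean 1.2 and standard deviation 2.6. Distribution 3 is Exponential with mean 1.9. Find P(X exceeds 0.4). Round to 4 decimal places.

0.7355

Conditional on each component, P(X > 0.4): 1: 0.735141; 2: 0.620842; 3: 0.810158.
By total probability, P(X > 0.4) = 0.39·0.735141 + 0.24·0.620842 + 0.37·0.810158 = 0.735466.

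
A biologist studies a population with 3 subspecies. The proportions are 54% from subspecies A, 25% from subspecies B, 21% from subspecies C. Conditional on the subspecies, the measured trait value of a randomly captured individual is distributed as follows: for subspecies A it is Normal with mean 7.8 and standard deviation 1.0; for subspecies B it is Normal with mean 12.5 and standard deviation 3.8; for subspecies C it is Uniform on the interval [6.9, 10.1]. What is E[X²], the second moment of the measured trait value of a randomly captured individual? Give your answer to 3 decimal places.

91.418

For each component E[X²] = Var + (mean)², giving A: 61.84; B: 170.69; C: 73.1033.
Overall E[X²] = 0.54·61.84 + 0.25·170.69 + 0.21·73.1033 = 91.4178.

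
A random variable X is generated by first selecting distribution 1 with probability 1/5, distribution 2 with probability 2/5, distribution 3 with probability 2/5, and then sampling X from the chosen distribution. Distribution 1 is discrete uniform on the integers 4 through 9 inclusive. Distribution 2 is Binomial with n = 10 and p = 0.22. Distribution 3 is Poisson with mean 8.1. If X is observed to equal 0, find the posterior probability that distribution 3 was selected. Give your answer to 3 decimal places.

0.004

Likelihoods P(X=0 | ·): 1: 0; 2: 0.0833578; 3: 0.000303539.
Posterior ∝ prior × likelihood. Numerator for 3: 0.4·0.000303539 = 0.000121416.
Normalizing constant: 0.2·0 + 0.4·0.0833578 + 0.4·0.000303539 = 0.0334645.
P(3 | observation) = 0.000121416 / 0.0334645 = 0.00362819.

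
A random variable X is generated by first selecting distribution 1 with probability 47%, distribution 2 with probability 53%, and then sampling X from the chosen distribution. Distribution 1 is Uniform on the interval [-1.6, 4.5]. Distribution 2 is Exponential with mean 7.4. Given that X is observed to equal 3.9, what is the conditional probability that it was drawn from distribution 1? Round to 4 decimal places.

0.6457

Likelihoods f(3.9 | ·): 1: 0.163934; 2: 0.079778.
Posterior ∝ prior × likelihood. Numerator for 1: 0.47·0.163934 = 0.0770492.
Normalizing constant: 0.47·0.163934 + 0.53·0.079778 = 0.119332.
P(1 | observation) = 0.0770492 / 0.119332 = 0.645673.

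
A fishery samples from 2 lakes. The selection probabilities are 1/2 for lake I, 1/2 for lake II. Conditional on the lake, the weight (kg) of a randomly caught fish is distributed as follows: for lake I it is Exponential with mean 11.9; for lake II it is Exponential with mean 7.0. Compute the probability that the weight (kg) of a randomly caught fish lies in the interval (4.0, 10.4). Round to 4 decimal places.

0.3178

Conditional on each lake, P(4.0 < X < 10.4): I: 0.297227; II: 0.338378.
By total probability, P(4.0 < X < 10.4) = 0.5·0.297227 + 0.5·0.338378 = 0.317802.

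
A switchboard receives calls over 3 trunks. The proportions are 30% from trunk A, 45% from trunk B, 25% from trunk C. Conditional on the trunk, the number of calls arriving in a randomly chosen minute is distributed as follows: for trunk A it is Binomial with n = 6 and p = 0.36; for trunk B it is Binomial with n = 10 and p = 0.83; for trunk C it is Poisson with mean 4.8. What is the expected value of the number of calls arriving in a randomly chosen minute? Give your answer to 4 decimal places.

Component means — A: 2.16; B: 8.3; C: 4.8.
E[X] = 0.3·2.16 + 0.45·8.3 + 0.25·4.8 = 5.583.

5.5830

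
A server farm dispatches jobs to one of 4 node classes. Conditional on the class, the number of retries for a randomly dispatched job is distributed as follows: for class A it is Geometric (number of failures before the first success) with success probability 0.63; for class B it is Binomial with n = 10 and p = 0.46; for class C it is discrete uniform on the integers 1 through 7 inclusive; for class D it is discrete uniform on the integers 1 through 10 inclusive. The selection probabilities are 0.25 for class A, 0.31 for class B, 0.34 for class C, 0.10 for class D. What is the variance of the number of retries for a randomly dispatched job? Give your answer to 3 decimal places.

Per component, A: μ=0.587302, E[X²]=1.27715; B: μ=4.6, E[X²]=23.644; C: μ=4, E[X²]=20; D: μ=5.5, E[X²]=38.5.
E[X] = 0.25·0.587302 + 0.31·4.6 + 0.34·4 + 0.1·5.5 = 3.48283.
E[X²] = 0.25·1.27715 + 0.31·23.644 + 0.34·20 + 0.1·38.5 = 18.2989.
Var(X) = E[X²] − (E[X])² = 18.2989 − 12.1301 = 6.16885.

6.169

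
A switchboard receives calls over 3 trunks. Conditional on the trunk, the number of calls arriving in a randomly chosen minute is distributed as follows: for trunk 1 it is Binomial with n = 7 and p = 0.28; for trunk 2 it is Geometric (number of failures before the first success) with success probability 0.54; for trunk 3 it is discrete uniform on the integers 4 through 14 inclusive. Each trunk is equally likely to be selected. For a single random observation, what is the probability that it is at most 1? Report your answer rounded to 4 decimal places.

Conditional on each trunk, P(X ≤ 1): 1: 0.373362; 2: 0.7884; 3: 0.
By total probability, P(X ≤ 1) = 0.333333·0.373362 + 0.333333·0.7884 + 0.333333·0 = 0.387254.

0.3873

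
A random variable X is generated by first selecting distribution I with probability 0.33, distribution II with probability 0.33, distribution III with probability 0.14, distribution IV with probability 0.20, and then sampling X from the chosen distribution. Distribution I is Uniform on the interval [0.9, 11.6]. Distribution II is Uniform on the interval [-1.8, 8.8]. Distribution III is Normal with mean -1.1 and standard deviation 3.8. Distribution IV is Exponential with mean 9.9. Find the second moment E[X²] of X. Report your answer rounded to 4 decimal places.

For each component E[X²] = Var + (mean)², giving I: 48.6033; II: 21.6133; III: 15.65; IV: 196.02.
Overall E[X²] = 0.33·48.6033 + 0.33·21.6133 + 0.14·15.65 + 0.2·196.02 = 64.5665.

64.5665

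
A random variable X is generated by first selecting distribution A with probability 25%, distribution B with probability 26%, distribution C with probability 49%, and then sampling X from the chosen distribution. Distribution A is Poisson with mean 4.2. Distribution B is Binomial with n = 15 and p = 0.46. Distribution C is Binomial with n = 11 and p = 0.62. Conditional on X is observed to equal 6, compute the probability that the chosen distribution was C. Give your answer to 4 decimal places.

Likelihoods P(X=6 | ·): A: 0.114321; B: 0.185138; C: 0.207927.
Posterior ∝ prior × likelihood. Numerator for C: 0.49·0.207927 = 0.101884.
Normalizing constant: 0.25·0.114321 + 0.26·0.185138 + 0.49·0.207927 = 0.1786.
P(C | observation) = 0.101884 / 0.1786 = 0.570459.

0.5705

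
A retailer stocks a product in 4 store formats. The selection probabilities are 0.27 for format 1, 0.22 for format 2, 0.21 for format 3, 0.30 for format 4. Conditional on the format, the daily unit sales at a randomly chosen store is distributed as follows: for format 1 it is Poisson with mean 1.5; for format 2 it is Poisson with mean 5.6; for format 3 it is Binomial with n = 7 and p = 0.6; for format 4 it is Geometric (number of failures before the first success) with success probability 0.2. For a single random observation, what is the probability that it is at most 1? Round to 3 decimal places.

0.268

Conditional on each format, P(X ≤ 1): 1: 0.557825; 2: 0.0244059; 3: 0.0188416; 4: 0.36.
By total probability, P(X ≤ 1) = 0.27·0.557825 + 0.22·0.0244059 + 0.21·0.0188416 + 0.3·0.36 = 0.267939.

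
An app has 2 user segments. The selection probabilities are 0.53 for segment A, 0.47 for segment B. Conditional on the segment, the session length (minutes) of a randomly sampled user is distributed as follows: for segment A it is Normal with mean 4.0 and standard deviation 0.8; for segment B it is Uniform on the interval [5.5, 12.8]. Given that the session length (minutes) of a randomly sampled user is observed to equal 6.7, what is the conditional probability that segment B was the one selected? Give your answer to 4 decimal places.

Likelihoods f(6.7 | ·): A: 0.0016764; B: 0.136986.
Posterior ∝ prior × likelihood. Numerator for B: 0.47·0.136986 = 0.0643836.
Normalizing constant: 0.53·0.0016764 + 0.47·0.136986 = 0.0652721.
P(B | observation) = 0.0643836 / 0.0652721 = 0.986388.

0.9864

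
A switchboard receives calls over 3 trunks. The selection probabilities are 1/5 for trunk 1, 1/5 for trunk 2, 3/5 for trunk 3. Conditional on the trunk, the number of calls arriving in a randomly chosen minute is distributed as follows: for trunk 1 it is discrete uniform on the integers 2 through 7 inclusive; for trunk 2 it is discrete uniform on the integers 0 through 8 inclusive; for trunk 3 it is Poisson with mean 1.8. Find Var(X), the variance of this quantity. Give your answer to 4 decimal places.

Per component, 1: μ=4.5, E[X²]=23.1667; 2: μ=4, E[X²]=22.6667; 3: μ=1.8, E[X²]=5.04.
E[X] = 0.2·4.5 + 0.2·4 + 0.6·1.8 = 2.78.
E[X²] = 0.2·23.1667 + 0.2·22.6667 + 0.6·5.04 = 12.1907.
Var(X) = E[X²] − (E[X])² = 12.1907 − 7.7284 = 4.46227.

4.4623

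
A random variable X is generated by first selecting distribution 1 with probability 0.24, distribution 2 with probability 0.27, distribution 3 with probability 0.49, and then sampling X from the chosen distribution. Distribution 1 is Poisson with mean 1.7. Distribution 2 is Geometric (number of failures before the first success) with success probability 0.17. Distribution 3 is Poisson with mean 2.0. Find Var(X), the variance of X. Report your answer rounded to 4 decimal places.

Per component, 1: μ=1.7, E[X²]=4.59; 2: μ=4.88235, E[X²]=52.5571; 3: μ=2, E[X²]=6.
E[X] = 0.24·1.7 + 0.27·4.88235 + 0.49·2 = 2.70624.
E[X²] = 0.24·4.59 + 0.27·52.5571 + 0.49·6 = 18.232.
Var(X) = E[X²] − (E[X])² = 18.232 − 7.32371 = 10.9083.

10.9083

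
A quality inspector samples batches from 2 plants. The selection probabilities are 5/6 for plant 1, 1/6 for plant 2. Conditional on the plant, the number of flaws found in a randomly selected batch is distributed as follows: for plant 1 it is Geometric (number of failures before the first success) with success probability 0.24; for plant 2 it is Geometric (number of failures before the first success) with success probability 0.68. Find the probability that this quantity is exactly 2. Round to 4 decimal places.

0.1271

Conditional on each plant, P(X = 2): 1: 0.138624; 2: 0.069632.
By total probability, P(X = 2) = 0.833333·0.138624 + 0.166667·0.069632 = 0.127125.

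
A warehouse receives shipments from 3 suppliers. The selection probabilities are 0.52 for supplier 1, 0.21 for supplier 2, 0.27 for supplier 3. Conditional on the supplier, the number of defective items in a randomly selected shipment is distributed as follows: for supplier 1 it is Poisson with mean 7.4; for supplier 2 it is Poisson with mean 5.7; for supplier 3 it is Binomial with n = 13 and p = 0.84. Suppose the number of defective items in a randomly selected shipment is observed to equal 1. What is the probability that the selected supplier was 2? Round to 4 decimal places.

Likelihoods P(X=1 | ·): 1: 0.00452327; 2: 0.019072; 3: 3.07371e-09.
Posterior ∝ prior × likelihood. Numerator for 2: 0.21·0.019072 = 0.00400512.
Normalizing constant: 0.52·0.00452327 + 0.21·0.019072 + 0.27·3.07371e-09 = 0.00635722.
P(2 | observation) = 0.00400512 / 0.00635722 = 0.630011.

0.6300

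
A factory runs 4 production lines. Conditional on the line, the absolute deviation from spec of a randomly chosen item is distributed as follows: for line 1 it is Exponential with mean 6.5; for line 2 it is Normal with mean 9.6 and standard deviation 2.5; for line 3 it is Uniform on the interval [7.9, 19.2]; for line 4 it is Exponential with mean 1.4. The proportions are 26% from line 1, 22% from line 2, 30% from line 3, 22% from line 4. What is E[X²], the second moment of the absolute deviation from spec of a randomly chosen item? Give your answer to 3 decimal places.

For each component E[X²] = Var + (mean)², giving 1: 84.5; 2: 98.41; 3: 194.243; 4: 3.92.
Overall E[X²] = 0.26·84.5 + 0.22·98.41 + 0.3·194.243 + 0.22·3.92 = 102.756.

102.756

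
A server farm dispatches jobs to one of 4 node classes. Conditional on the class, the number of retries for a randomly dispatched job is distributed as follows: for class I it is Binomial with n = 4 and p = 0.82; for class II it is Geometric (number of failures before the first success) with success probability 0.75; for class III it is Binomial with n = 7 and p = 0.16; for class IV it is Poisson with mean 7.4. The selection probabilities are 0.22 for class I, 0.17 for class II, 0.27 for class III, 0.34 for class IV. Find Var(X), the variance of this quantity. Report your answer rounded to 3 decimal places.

11.382

Per component, I: μ=3.28, E[X²]=11.3488; II: μ=0.333333, E[X²]=0.555556; III: μ=1.12, E[X²]=2.1952; IV: μ=7.4, E[X²]=62.16.
E[X] = 0.22·3.28 + 0.17·0.333333 + 0.27·1.12 + 0.34·7.4 = 3.59667.
E[X²] = 0.22·11.3488 + 0.17·0.555556 + 0.27·2.1952 + 0.34·62.16 = 24.3183.
Var(X) = E[X²] − (E[X])² = 24.3183 − 12.936 = 11.3823.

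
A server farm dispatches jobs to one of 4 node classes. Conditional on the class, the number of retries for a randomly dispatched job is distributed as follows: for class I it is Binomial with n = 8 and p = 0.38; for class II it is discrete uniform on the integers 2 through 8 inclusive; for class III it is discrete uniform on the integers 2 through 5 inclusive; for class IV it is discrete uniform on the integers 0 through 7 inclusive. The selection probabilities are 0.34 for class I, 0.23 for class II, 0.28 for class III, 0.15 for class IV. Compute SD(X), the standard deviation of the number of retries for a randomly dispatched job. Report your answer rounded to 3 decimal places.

1.803

Per component, I: μ=3.04, E[X²]=11.1264; II: μ=5, E[X²]=29; III: μ=3.5, E[X²]=13.5; IV: μ=3.5, E[X²]=17.5.
E[X] = 0.34·3.04 + 0.23·5 + 0.28·3.5 + 0.15·3.5 = 3.6886.
E[X²] = 0.34·11.1264 + 0.23·29 + 0.28·13.5 + 0.15·17.5 = 16.858.
Var(X) = E[X²] − (E[X])² = 16.858 − 13.6058 = 3.25221.
SD(X) = √3.25221 = 1.80339.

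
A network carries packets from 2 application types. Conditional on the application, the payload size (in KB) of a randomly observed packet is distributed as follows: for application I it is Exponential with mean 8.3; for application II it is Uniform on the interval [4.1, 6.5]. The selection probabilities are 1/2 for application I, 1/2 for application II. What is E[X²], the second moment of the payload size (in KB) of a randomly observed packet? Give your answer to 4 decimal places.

83.1750

For each component E[X²] = Var + (mean)², giving I: 137.78; II: 28.57.
Overall E[X²] = 0.5·137.78 + 0.5·28.57 = 83.175.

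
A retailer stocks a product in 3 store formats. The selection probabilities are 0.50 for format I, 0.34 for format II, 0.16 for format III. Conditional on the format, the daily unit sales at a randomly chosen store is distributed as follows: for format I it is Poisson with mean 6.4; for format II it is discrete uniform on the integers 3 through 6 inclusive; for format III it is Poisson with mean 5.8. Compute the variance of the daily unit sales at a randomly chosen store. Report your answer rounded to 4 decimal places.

Per component, I: μ=6.4, E[X²]=47.36; II: μ=4.5, E[X²]=21.5; III: μ=5.8, E[X²]=39.44.
E[X] = 0.5·6.4 + 0.34·4.5 + 0.16·5.8 = 5.658.
E[X²] = 0.5·47.36 + 0.34·21.5 + 0.16·39.44 = 37.3004.
Var(X) = E[X²] − (E[X])² = 37.3004 − 32.013 = 5.28744.

5.2874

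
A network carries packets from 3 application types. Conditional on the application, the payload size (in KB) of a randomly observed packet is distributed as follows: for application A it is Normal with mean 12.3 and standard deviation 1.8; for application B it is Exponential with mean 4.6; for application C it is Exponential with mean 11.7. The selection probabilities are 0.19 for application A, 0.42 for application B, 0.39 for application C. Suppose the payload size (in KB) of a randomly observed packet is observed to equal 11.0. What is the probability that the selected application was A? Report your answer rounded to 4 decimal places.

Likelihoods f(11.0 | ·): A: 0.170755; B: 0.0198935; C: 0.0333813.
Posterior ∝ prior × likelihood. Numerator for A: 0.19·0.170755 = 0.0324434.
Normalizing constant: 0.19·0.170755 + 0.42·0.0198935 + 0.39·0.0333813 = 0.0538174.
P(A | observation) = 0.0324434 / 0.0538174 = 0.602842.

0.6028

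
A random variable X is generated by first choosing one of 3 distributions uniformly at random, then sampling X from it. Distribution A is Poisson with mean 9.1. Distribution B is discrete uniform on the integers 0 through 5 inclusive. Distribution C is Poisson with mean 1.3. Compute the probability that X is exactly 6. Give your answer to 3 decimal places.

Conditional on each component, P(X = 6): A: 0.0880716; B: 0; C: 0.00182703.
By total probability, P(X = 6) = 0.333333·0.0880716 + 0.333333·0 + 0.333333·0.00182703 = 0.0299662.

0.030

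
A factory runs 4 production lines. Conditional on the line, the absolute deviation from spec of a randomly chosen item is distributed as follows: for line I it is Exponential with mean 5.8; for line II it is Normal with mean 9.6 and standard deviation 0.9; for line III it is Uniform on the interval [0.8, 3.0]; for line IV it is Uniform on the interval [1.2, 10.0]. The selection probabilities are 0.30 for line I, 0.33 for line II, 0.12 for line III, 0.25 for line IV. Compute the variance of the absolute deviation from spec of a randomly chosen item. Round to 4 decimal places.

18.0797

Per component, I: μ=5.8, E[X²]=67.28; II: μ=9.6, E[X²]=92.97; III: μ=1.9, E[X²]=4.01333; IV: μ=5.6, E[X²]=37.8133.
E[X] = 0.3·5.8 + 0.33·9.6 + 0.12·1.9 + 0.25·5.6 = 6.536.
E[X²] = 0.3·67.28 + 0.33·92.97 + 0.12·4.01333 + 0.25·37.8133 = 60.799.
Var(X) = E[X²] − (E[X])² = 60.799 − 42.7193 = 18.0797.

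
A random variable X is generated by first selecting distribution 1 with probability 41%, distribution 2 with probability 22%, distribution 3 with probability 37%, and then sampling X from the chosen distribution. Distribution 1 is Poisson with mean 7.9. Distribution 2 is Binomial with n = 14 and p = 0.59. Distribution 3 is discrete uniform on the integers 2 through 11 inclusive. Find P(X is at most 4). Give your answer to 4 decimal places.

Conditional on each component, P(X ≤ 4): 1: 0.105503; 2: 0.0211901; 3: 0.3.
By total probability, P(X ≤ 4) = 0.41·0.105503 + 0.22·0.0211901 + 0.37·0.3 = 0.158918.

0.1589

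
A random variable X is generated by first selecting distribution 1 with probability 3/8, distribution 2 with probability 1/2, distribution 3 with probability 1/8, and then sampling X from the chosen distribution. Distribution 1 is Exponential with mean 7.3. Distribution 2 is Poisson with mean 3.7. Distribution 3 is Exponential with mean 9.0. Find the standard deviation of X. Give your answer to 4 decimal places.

6.0233

Per component, 1: μ=7.3, E[X²]=106.58; 2: μ=3.7, E[X²]=17.39; 3: μ=9, E[X²]=162.
E[X] = 0.375·7.3 + 0.5·3.7 + 0.125·9 = 5.7125.
E[X²] = 0.375·106.58 + 0.5·17.39 + 0.125·162 = 68.9125.
Var(X) = E[X²] − (E[X])² = 68.9125 − 32.6327 = 36.2798.
SD(X) = √36.2798 = 6.02328.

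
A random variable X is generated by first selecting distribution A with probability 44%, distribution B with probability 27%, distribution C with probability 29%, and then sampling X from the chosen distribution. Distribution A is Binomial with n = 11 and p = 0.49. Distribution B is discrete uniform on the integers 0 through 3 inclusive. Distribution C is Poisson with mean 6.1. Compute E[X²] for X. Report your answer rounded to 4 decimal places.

27.4973

For each component E[X²] = Var + (mean)², giving A: 31.801; B: 3.5; C: 43.31.
Overall E[X²] = 0.44·31.801 + 0.27·3.5 + 0.29·43.31 = 27.4973.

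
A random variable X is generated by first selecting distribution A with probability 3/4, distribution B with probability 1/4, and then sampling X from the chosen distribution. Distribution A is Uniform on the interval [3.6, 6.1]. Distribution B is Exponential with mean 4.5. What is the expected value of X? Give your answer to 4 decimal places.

4.7625

Component means — A: 4.85; B: 4.5.
E[X] = 0.75·4.85 + 0.25·4.5 = 4.7625.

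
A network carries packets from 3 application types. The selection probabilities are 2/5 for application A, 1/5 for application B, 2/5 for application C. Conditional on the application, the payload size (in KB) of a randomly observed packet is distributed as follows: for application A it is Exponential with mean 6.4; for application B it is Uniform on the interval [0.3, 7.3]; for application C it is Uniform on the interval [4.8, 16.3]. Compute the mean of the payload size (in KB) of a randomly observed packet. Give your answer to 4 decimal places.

7.5400

Component means — A: 6.4; B: 3.8; C: 10.55.
E[X] = 0.4·6.4 + 0.2·3.8 + 0.4·10.55 = 7.54.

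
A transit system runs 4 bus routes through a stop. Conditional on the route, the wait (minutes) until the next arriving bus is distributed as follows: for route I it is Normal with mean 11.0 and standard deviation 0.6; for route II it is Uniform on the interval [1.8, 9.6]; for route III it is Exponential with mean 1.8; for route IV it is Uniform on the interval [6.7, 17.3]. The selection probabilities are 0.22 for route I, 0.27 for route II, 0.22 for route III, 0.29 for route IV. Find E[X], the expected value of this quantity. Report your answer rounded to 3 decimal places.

Component means — I: 11; II: 5.7; III: 1.8; IV: 12.
E[X] = 0.22·11 + 0.27·5.7 + 0.22·1.8 + 0.29·12 = 7.835.

7.835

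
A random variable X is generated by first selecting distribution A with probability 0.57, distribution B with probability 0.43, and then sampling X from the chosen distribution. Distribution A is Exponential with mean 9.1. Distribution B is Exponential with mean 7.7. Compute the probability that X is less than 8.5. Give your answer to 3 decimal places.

0.633

Conditional on each component, P(X < 8.5): A: 0.607047; B: 0.668423.
By total probability, P(X < 8.5) = 0.57·0.607047 + 0.43·0.668423 = 0.633439.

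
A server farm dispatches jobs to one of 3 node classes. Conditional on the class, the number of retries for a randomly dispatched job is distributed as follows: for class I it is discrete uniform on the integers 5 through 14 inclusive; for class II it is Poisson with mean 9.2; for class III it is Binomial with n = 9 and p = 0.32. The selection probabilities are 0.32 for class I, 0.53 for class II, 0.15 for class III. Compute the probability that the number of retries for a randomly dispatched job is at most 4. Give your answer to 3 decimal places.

0.157

Conditional on each class, P(X ≤ 4): I: 0; II: 0.0485796; III: 0.874815.
By total probability, P(X ≤ 4) = 0.32·0 + 0.53·0.0485796 + 0.15·0.874815 = 0.156969.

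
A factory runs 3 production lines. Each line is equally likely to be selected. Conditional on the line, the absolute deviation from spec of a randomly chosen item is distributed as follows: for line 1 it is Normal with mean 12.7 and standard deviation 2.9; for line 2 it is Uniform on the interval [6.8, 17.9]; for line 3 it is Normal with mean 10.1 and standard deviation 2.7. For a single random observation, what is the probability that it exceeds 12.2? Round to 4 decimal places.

0.4334

Conditional on each line, P(X > 12.2): 1: 0.568444; 2: 0.513514; 3: 0.21835.
By total probability, P(X > 12.2) = 0.333333·0.568444 + 0.333333·0.513514 + 0.333333·0.21835 = 0.433436.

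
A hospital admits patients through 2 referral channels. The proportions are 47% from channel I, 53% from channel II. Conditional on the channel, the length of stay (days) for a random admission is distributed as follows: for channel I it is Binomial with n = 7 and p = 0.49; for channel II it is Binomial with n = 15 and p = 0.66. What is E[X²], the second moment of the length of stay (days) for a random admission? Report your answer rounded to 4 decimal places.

For each component E[X²] = Var + (mean)², giving I: 13.5142; II: 101.376.
Overall E[X²] = 0.47·13.5142 + 0.53·101.376 = 60.081.

60.0810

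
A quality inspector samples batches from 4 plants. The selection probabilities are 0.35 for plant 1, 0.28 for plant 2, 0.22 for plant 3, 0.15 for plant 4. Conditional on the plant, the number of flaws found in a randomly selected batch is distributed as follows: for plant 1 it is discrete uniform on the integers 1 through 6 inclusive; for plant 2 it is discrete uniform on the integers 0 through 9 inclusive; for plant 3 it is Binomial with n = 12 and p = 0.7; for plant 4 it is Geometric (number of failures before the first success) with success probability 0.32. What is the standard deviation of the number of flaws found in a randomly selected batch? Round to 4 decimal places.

Per component, 1: μ=3.5, E[X²]=15.1667; 2: μ=4.5, E[X²]=28.5; 3: μ=8.4, E[X²]=73.08; 4: μ=2.125, E[X²]=11.1562.
E[X] = 0.35·3.5 + 0.28·4.5 + 0.22·8.4 + 0.15·2.125 = 4.65175.
E[X²] = 0.35·15.1667 + 0.28·28.5 + 0.22·73.08 + 0.15·11.1562 = 31.0394.
Var(X) = E[X²] − (E[X])² = 31.0394 − 21.6388 = 9.40059.
SD(X) = √9.40059 = 3.06604.

3.0660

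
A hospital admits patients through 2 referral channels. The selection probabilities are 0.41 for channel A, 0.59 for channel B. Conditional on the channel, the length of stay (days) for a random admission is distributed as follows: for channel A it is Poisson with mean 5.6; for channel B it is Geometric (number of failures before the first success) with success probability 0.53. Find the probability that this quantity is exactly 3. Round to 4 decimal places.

Conditional on each channel, P(X = 3): A: 0.108234; B: 0.0550262.
By total probability, P(X = 3) = 0.41·0.108234 + 0.59·0.0550262 = 0.0768414.

0.0768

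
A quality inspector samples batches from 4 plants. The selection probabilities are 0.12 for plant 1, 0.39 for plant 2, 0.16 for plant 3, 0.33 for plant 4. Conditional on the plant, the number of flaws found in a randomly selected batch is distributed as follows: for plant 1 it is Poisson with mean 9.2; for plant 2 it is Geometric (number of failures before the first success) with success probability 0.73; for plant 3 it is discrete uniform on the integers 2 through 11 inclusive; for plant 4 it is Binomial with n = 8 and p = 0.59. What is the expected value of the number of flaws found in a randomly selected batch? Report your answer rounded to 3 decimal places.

3.846

Component means — 1: 9.2; 2: 0.369863; 3: 6.5; 4: 4.72.
E[X] = 0.12·9.2 + 0.39·0.369863 + 0.16·6.5 + 0.33·4.72 = 3.84585.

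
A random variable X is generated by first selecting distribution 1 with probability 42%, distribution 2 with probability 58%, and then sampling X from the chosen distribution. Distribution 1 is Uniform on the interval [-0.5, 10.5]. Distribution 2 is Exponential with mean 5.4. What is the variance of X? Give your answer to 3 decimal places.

Per component, 1: μ=5, E[X²]=35.0833; 2: μ=5.4, E[X²]=58.32.
E[X] = 0.42·5 + 0.58·5.4 = 5.232.
E[X²] = 0.42·35.0833 + 0.58·58.32 = 48.5606.
Var(X) = E[X²] − (E[X])² = 48.5606 − 27.3738 = 21.1868.

21.187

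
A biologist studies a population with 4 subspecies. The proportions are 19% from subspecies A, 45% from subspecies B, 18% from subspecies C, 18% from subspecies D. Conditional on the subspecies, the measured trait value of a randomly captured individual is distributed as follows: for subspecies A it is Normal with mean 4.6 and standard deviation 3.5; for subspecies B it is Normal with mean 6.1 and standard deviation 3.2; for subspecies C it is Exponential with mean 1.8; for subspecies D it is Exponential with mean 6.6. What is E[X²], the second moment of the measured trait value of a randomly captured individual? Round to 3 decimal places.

44.548

For each component E[X²] = Var + (mean)², giving A: 33.41; B: 47.45; C: 6.48; D: 87.12.
Overall E[X²] = 0.19·33.41 + 0.45·47.45 + 0.18·6.48 + 0.18·87.12 = 44.5484.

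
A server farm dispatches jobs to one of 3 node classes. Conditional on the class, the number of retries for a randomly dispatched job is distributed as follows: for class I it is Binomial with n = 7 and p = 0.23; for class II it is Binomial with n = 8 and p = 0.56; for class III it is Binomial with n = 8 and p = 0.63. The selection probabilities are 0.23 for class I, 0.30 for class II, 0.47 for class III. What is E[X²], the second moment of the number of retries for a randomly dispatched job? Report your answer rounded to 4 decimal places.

For each component E[X²] = Var + (mean)², giving I: 3.8318; II: 22.0416; III: 27.2664.
Overall E[X²] = 0.23·3.8318 + 0.3·22.0416 + 0.47·27.2664 = 20.309.

20.3090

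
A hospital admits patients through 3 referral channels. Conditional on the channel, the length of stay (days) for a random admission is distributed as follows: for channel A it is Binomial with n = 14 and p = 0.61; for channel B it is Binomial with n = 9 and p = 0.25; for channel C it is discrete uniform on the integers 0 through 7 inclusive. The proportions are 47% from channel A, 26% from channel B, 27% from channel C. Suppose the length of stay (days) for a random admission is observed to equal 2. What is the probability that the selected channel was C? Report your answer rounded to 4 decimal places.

0.3012

Likelihoods P(X=2 | ·): A: 0.000419253; B: 0.300339; C: 0.125.
Posterior ∝ prior × likelihood. Numerator for C: 0.27·0.125 = 0.03375.
Normalizing constant: 0.47·0.000419253 + 0.26·0.300339 + 0.27·0.125 = 0.112035.
P(C | observation) = 0.03375 / 0.112035 = 0.301245.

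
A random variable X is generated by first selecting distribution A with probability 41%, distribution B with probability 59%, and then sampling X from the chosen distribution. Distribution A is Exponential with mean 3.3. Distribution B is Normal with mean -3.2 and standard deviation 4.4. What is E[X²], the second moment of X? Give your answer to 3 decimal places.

For each component E[X²] = Var + (mean)², giving A: 21.78; B: 29.6.
Overall E[X²] = 0.41·21.78 + 0.59·29.6 = 26.3938.

26.394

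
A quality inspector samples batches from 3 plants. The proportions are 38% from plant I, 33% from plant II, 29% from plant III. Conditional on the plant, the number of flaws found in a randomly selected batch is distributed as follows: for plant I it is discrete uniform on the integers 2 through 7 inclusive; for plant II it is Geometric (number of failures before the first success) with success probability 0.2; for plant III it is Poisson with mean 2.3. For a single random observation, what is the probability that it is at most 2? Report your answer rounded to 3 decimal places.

Conditional on each plant, P(X ≤ 2): I: 0.166667; II: 0.488; III: 0.596039.
By total probability, P(X ≤ 2) = 0.38·0.166667 + 0.33·0.488 + 0.29·0.596039 = 0.397225.

0.397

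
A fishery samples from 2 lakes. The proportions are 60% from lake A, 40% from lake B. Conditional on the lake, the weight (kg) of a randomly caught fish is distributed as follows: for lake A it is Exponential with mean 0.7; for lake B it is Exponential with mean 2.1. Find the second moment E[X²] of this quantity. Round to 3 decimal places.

For each component E[X²] = Var + (mean)², giving A: 0.98; B: 8.82.
Overall E[X²] = 0.6·0.98 + 0.4·8.82 = 4.116.

4.116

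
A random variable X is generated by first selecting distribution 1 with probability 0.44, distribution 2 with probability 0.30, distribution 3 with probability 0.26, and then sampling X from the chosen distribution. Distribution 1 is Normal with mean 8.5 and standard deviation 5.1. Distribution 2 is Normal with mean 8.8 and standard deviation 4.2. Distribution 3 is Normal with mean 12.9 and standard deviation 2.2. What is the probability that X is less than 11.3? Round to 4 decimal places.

0.5897

Conditional on each component, P(X < 11.3): 1: 0.708504; 2: 0.724158; 3: 0.233529.
By total probability, P(X < 11.3) = 0.44·0.708504 + 0.3·0.724158 + 0.26·0.233529 = 0.589707.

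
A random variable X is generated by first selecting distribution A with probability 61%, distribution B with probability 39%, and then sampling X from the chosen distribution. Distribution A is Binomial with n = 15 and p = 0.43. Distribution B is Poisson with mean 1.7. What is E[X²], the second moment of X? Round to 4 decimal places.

29.4103

For each component E[X²] = Var + (mean)², giving A: 45.279; B: 4.59.
Overall E[X²] = 0.61·45.279 + 0.39·4.59 = 29.4103.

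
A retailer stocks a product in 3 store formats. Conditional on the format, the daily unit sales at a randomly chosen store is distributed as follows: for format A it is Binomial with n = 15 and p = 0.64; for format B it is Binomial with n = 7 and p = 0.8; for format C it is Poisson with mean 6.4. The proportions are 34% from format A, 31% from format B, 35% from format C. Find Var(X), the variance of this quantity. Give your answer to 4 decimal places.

Per component, A: μ=9.6, E[X²]=95.616; B: μ=5.6, E[X²]=32.48; C: μ=6.4, E[X²]=47.36.
E[X] = 0.34·9.6 + 0.31·5.6 + 0.35·6.4 = 7.24.
E[X²] = 0.34·95.616 + 0.31·32.48 + 0.35·47.36 = 59.1542.
Var(X) = E[X²] − (E[X])² = 59.1542 − 52.4176 = 6.73664.

6.7366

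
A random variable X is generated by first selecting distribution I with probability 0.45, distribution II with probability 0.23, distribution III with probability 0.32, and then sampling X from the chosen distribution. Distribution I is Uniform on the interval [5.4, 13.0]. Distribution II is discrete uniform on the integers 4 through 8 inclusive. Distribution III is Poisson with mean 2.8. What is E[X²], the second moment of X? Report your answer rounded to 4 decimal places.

For each component E[X²] = Var + (mean)², giving I: 89.4533; II: 38; III: 10.64.
Overall E[X²] = 0.45·89.4533 + 0.23·38 + 0.32·10.64 = 52.3988.

52.3988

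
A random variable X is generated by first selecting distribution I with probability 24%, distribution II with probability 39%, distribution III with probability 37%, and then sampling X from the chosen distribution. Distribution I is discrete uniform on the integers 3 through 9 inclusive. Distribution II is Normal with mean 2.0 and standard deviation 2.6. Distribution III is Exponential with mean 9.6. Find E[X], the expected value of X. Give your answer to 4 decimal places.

Component means — I: 6; II: 2; III: 9.6.
E[X] = 0.24·6 + 0.39·2 + 0.37·9.6 = 5.772.

5.7720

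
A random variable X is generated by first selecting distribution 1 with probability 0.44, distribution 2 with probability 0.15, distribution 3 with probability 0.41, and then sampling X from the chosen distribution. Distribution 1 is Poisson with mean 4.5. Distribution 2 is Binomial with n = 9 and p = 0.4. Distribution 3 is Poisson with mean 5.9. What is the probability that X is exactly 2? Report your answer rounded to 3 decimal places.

0.093

Conditional on each component, P(X = 2): 1: 0.112479; 2: 0.161243; 3: 0.04768.
By total probability, P(X = 2) = 0.44·0.112479 + 0.15·0.161243 + 0.41·0.04768 = 0.0932259.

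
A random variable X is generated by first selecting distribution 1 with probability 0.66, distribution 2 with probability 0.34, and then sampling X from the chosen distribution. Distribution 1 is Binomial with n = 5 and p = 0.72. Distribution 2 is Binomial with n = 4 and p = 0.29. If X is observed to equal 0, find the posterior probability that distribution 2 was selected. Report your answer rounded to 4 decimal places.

0.9870

Likelihoods P(X=0 | ·): 1: 0.00172104; 2: 0.254117.
Posterior ∝ prior × likelihood. Numerator for 2: 0.34·0.254117 = 0.0863997.
Normalizing constant: 0.66·0.00172104 + 0.34·0.254117 = 0.0875356.
P(2 | observation) = 0.0863997 / 0.0875356 = 0.987024.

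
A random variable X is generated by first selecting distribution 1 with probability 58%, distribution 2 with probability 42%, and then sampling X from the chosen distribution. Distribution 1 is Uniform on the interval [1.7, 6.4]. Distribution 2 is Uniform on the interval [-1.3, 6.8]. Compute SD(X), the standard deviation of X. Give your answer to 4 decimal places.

Per component, 1: μ=4.05, E[X²]=18.2433; 2: μ=2.75, E[X²]=13.03.
E[X] = 0.58·4.05 + 0.42·2.75 = 3.504.
E[X²] = 0.58·18.2433 + 0.42·13.03 = 16.0537.
Var(X) = E[X²] − (E[X])² = 16.0537 − 12.278 = 3.77572.
SD(X) = √3.77572 = 1.94312.

1.9431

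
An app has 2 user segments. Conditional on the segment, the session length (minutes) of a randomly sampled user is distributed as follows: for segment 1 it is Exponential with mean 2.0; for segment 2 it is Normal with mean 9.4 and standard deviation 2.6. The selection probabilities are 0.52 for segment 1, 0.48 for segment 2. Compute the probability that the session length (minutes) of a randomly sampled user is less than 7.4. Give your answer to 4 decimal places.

0.6132

Conditional on each segment, P(X < 7.4): 1: 0.975276; 2: 0.220878.
By total probability, P(X < 7.4) = 0.52·0.975276 + 0.48·0.220878 = 0.613165.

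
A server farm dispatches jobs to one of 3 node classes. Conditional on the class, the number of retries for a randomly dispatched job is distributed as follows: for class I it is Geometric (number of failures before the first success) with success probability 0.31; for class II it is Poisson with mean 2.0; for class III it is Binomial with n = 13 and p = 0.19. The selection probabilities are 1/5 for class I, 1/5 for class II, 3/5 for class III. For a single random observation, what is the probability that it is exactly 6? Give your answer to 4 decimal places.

Conditional on each class, P(X = 6): I: 0.0334546; II: 0.0120298; III: 0.0184686.
By total probability, P(X = 6) = 0.2·0.0334546 + 0.2·0.0120298 + 0.6·0.0184686 = 0.020178.

0.0202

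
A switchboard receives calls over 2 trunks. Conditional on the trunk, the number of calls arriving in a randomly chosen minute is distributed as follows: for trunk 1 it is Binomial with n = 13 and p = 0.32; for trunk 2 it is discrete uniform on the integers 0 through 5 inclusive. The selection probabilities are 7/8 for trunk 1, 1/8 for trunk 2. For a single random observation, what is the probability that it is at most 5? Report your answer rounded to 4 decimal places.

0.8169

Conditional on each trunk, P(X ≤ 5): 1: 0.790727; 2: 1.
By total probability, P(X ≤ 5) = 0.875·0.790727 + 0.125·1 = 0.816886.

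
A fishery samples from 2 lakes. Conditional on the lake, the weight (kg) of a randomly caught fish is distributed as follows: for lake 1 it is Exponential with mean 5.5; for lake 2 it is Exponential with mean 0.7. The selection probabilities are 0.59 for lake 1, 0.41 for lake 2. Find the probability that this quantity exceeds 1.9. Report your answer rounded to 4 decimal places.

0.4448

Conditional on each lake, P(X > 1.9): 1: 0.707899; 2: 0.0662523.
By total probability, P(X > 1.9) = 0.59·0.707899 + 0.41·0.0662523 = 0.444824.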